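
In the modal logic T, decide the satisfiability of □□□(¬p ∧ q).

1. □□□(¬p ∧ q), w0
2. □□(¬p ∧ q), w0
3. □(¬p ∧ q), w0
4. ¬p ∧ q, w0
5. ¬p, w0
6. q, w0
Accessibility: w0Rw0

Satisfiable (open branch found)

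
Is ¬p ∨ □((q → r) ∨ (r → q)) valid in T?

Valid

Tableau for the negation ¬(¬p ∨ □((q → r) ∨ (r → q))):
1. ¬(¬p ∨ □((q → r) ∨ (r → q))), u
2. p, u
3. ¬□((q → r) ∨ (r → q)), u
4. ¬((q → r) ∨ (r → q)), v
5. ¬(q → r), v
6. ¬(r → q), v
7. q, v
8. ¬r, v
9. r, v
10. ¬q, v
Accessibility: uRu, uRv, vRv
Branch closes: r and ¬r both at v.
All branches of the negation close; one closing branch shown above.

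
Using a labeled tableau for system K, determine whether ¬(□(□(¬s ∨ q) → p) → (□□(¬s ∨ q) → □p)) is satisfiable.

Unsatisfiable

1. ¬(□(□(¬s ∨ q) → p) → (□□(¬s ∨ q) → □p)), w0
2. □(□(¬s ∨ q) → p), w0
3. ¬(□□(¬s ∨ q) → □p), w0
4. □□(¬s ∨ q), w0
5. ¬□p, w0
6. ¬p, w1
7. □(¬s ∨ q) → p, w1
8. □(¬s ∨ q), w1
9. ¬□(¬s ∨ q), w1
10. ¬(¬s ∨ q), w2
11. s, w2
12. ¬q, w2
13. ¬s ∨ q, w2
14. q, w2
Accessibility: w0Rw1, w1Rw2
Branch closes: q and ¬q both at w2.
Every branch closes; the branch above is one of them.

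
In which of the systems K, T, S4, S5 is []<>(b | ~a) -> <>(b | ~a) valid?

K-tableau for the negation ~([]<>(b | ~a) -> <>(b | ~a)):
1. ~([]<>(b | ~a) -> <>(b | ~a)), 0
2. []<>(b | ~a), 0   [~->-rule on 1]
3. ~<>(b | ~a), 0   [~->-rule on 1]
Complete open branch: countermodel on a K-frame, so not valid in K.
T-tableau for the negation ~([]<>(b | ~a) -> <>(b | ~a)):
1. ~([]<>(b | ~a) -> <>(b | ~a)), 0
2. []<>(b | ~a), 0   [~->-rule on 1]
3. ~<>(b | ~a), 0   [~->-rule on 1]
4. <>(b | ~a), 0   [[]-rule on 2 via 0R0]
5. ~(b | ~a), 0   [~<>-rule on 3 via 0R0]
6. ~b, 0   [~|-rule on 5]
7. a, 0   [~|-rule on 5]
8. b | ~a, 1   [<>-rule on 4: fresh world 1, 0R1]
9. <>(b | ~a), 1   [[]-rule on 2 via 0R1]
10. ~(b | ~a), 1   [~<>-rule on 3 via 0R1]
11. ~b, 1   [~|-rule on 10]
12. a, 1   [~|-rule on 10]
13. ~a, 1   [|-rule on 8 (branches; this branch)]
Accessibility: 0R0, 0R1, 1R1
Branch closes: a and ~a both at 1.
Every branch closes (one shown): valid in T, hence also in S4, S5 (every theorem of T is a theorem of S4 and S5).

T, S4, S5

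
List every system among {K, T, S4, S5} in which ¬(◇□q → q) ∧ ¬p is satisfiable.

S5-tableau for the formula:
1. ¬(◇□q → q) ∧ ¬p, u
2. ¬(◇□q → q), u
3. ¬p, u
4. ◇□q, u
5. ¬q, u
6. □q, v
7. q, u
Accessibility: uRu, uRv, vRu, vRv
Branch closes: q and ¬q both at u.
Every branch closes (one shown): unsatisfiable in S5.
S4-tableau for the formula:
1. ¬(◇□q → q) ∧ ¬p, u
2. ¬(◇□q → q), u
3. ¬p, u
4. ◇□q, u
5. ¬q, u
6. □q, v
7. q, v
Accessibility: uRu, uRv, vRv
Complete open branch: satisfiable in S4, hence also in K, T (this S4-model is also a K-model and a T-model).

K, T, S4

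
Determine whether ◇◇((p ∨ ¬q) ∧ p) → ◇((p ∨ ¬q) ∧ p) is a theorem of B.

Tableau for the negation ¬(◇◇((p ∨ ¬q) ∧ p) → ◇((p ∨ ¬q) ∧ p)):
1. ¬(◇◇((p ∨ ¬q) ∧ p) → ◇((p ∨ ¬q) ∧ p)), w0
2. ◇◇((p ∨ ¬q) ∧ p), w0
3. ¬◇((p ∨ ¬q) ∧ p), w0
4. ¬((p ∨ ¬q) ∧ p), w0
5. ¬p, w0
6. ◇((p ∨ ¬q) ∧ p), w1
7. ¬((p ∨ ¬q) ∧ p), w1
8. ¬p, w1
9. (p ∨ ¬q) ∧ p, w2
10. p ∨ ¬q, w2
11. p, w2
12. ¬q, w2
Accessibility: w0Rw0, w0Rw1, w1Rw0, w1Rw1, w1Rw2, w2Rw1, w2Rw2
The negation has an open branch (countermodel exists).

Invalid (countermodel exists)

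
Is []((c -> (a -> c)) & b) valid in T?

Tableau for the negation ~[]((c -> (a -> c)) & b):
1. ~[]((c -> (a -> c)) & b), u
2. ~((c -> (a -> c)) & b), v   [~[]-rule on 1: fresh world v, uRv]
3. ~b, v   [~&-rule on 2 (branches; this branch)]
Accessibility: uRu, uRv, vRv
The negation has an open branch (countermodel exists).

Invalid (countermodel exists)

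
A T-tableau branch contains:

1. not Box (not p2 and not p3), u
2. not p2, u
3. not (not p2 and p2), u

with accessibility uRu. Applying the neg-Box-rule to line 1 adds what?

a fresh world v with uRv, and not (not p2 and not p3) at v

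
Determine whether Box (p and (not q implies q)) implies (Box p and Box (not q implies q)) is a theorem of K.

Yes, valid

Tableau for the negation not (Box (p and (not q implies q)) implies (Box p and Box (not q implies q))):
1. not (Box (p and (not q implies q)) implies (Box p and Box (not q implies q))), 0
2. Box (p and (not q implies q)), 0
3. not (Box p and Box (not q implies q)), 0
4. not Box (not q implies q), 0
5. not (not q implies q), 1
6. not q, 1
7. p and (not q implies q), 1
8. p, 1
9. not q implies q, 1
10. q, 1
Accessibility: 0R1
Branch closes: q and not q both at 1.
Every branch of the negation's tableau closes; the branch above is one of them.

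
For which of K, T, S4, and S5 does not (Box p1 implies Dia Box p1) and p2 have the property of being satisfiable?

K-tableau for the formula:
1. not (Box p1 implies Dia Box p1) and p2, u
2. not (Box p1 implies Dia Box p1), u
3. p2, u
4. Box p1, u
5. not Dia Box p1, u
Complete open branch: satisfiable in K.
T-tableau for the formula:
1. not (Box p1 implies Dia Box p1) and p2, u
2. not (Box p1 implies Dia Box p1), u
3. p2, u
4. Box p1, u
5. not Dia Box p1, u
6. p1, u
7. not Box p1, u
8. not p1, v
9. p1, v
Accessibility: uRu, uRv, vRv
Branch closes: p1 and not p1 both at v.
Every branch closes (one shown): unsatisfiable in T, hence also in S4, S5 (every S4/S5-frame is a T-frame).

K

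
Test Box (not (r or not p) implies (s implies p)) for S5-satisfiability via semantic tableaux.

1. Box (not (r or not p) implies (s implies p)), 0
2. not (r or not p) implies (s implies p), 0
3. s implies p, 0
4. p, 0
Accessibility: 0R0

Satisfiable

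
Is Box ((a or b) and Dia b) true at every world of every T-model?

Tableau for the negation not Box ((a or b) and Dia b):
1. not Box ((a or b) and Dia b), w0
2. not ((a or b) and Dia b), w1
3. not Dia b, w1
4. not b, w1
Accessibility: w0Rw0, w0Rw1, w1Rw1
The negation has an open branch (countermodel exists).

Not valid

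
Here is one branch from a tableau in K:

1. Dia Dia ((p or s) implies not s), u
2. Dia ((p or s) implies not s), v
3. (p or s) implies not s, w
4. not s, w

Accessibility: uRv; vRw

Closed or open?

There is no literal clash: for every atom and world, at most one sign appears.

Not closed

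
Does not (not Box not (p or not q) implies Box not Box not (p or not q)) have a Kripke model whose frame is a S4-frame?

Yes, satisfiable

1. not (not Box not (p or not q) implies Box not Box not (p or not q)), w0
2. not Box not (p or not q), w0
3. not Box not Box not (p or not q), w0
4. p or not q, w1
5. not q, w1
6. Box not (p or not q), w2
7. not (p or not q), w2
8. not p, w2
9. q, w2
Accessibility: w0Rw0, w0Rw1, w0Rw2, w1Rw1, w2Rw2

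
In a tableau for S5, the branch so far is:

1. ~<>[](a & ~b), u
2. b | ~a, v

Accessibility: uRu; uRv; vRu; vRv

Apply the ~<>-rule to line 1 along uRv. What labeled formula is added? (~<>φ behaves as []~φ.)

~[](a & ~b), v

~<>φ behaves as []~φ: propagate the negated body to each accessible world.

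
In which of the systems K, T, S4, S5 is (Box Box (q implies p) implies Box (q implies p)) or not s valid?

T, S4, S5

K-tableau for the negation not ((Box Box (q implies p) implies Box (q implies p)) or not s):
1. not ((Box Box (q implies p) implies Box (q implies p)) or not s), w0
2. not (Box Box (q implies p) implies Box (q implies p)), w0   [neg-or-rule on 1]
3. s, w0   [neg-or-rule on 1]
4. Box Box (q implies p), w0   [neg-implies-rule on 2]
5. not Box (q implies p), w0   [neg-implies-rule on 2]
6. not (q implies p), w1   [neg-Box-rule on 5: fresh world w1, w0Rw1]
7. q, w1   [neg-implies-rule on 6]
8. not p, w1   [neg-implies-rule on 6]
9. Box (q implies p), w1   [Box-rule on 4 via w0Rw1]
Accessibility: w0Rw1
Complete open branch: countermodel on a K-frame, so not valid in K.
T-tableau for the negation not ((Box Box (q implies p) implies Box (q implies p)) or not s):
1. not ((Box Box (q implies p) implies Box (q implies p)) or not s), w0
2. not (Box Box (q implies p) implies Box (q implies p)), w0   [neg-or-rule on 1]
3. s, w0   [neg-or-rule on 1]
4. Box Box (q implies p), w0   [neg-implies-rule on 2]
5. not Box (q implies p), w0   [neg-implies-rule on 2]
6. Box (q implies p), w0   [Box-rule on 4 via w0Rw0]
7. q implies p, w0   [Box-rule on 6 via w0Rw0]
8. p, w0   [implies-rule on 7 (branches; this branch)]
9. not (q implies p), w1   [neg-Box-rule on 5: fresh world w1, w0Rw1]
10. q, w1   [neg-implies-rule on 9]
11. not p, w1   [neg-implies-rule on 9]
12. Box (q implies p), w1   [Box-rule on 4 via w0Rw1]
13. q implies p, w1   [Box-rule on 6 via w0Rw1]
14. p, w1   [implies-rule on 13 (branches; this branch)]
Accessibility: w0Rw0, w0Rw1, w1Rw1
Branch closes: p and not p both at w1.
Every branch closes (one shown): valid in T, hence also in S4, S5 (every theorem of T is a theorem of S4 and S5).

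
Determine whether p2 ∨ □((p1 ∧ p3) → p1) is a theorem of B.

Valid in B

Tableau for the negation ¬(p2 ∨ □((p1 ∧ p3) → p1)):
1. ¬(p2 ∨ □((p1 ∧ p3) → p1)), 0
2. ¬p2, 0   [¬∨-rule on 1]
3. ¬□((p1 ∧ p3) → p1), 0   [¬∨-rule on 1]
4. ¬((p1 ∧ p3) → p1), 1   [¬□-rule on 3: fresh world 1, 0R1]
5. p1 ∧ p3, 1   [¬→-rule on 4]
6. ¬p1, 1   [¬→-rule on 4]
7. p1, 1   [∧-rule on 5]
8. p3, 1   [∧-rule on 5]
Accessibility: 0R0, 0R1, 1R0, 1R1
Branch closes: p1 and ¬p1 both at 1.
Every branch of the negation's tableau closes; the branch above is one of them.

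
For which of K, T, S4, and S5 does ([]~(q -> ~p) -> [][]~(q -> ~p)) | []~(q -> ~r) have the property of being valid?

S4, S5

T-tableau for the negation ~(([]~(q -> ~p) -> [][]~(q -> ~p)) | []~(q -> ~r)):
1. ~(([]~(q -> ~p) -> [][]~(q -> ~p)) | []~(q -> ~r)), u
2. ~([]~(q -> ~p) -> [][]~(q -> ~p)), u   [~|-rule on 1]
3. ~[]~(q -> ~r), u   [~|-rule on 1]
4. []~(q -> ~p), u   [~->-rule on 2]
5. ~[][]~(q -> ~p), u   [~->-rule on 2]
6. ~(q -> ~p), u   [[]-rule on 4 via uRu]
7. q, u   [~->-rule on 6]
8. p, u   [~->-rule on 6]
9. q -> ~r, v   [~[]-rule on 3: fresh world v, uRv]
10. ~(q -> ~p), v   [[]-rule on 4 via uRv]
11. q, v   [~->-rule on 10]
12. p, v   [~->-rule on 10]
13. ~r, v   [->-rule on 9 (branches; this branch)]
14. ~[]~(q -> ~p), w   [~[]-rule on 5: fresh world w, uRw]
15. ~(q -> ~p), w   [[]-rule on 4 via uRw]
16. q, w   [~->-rule on 15]
17. p, w   [~->-rule on 15]
18. q -> ~p, x   [~[]-rule on 14: fresh world x, wRx]
19. ~p, x   [->-rule on 18 (branches; this branch)]
Accessibility: uRu, uRv, uRw, vRv, wRw, wRx, xRx
Complete open branch: countermodel on a T-frame, so not valid in T, nor in K (the same frame is also a K-frame).
S4-tableau for the negation ~(([]~(q -> ~p) -> [][]~(q -> ~p)) | []~(q -> ~r)):
1. ~(([]~(q -> ~p) -> [][]~(q -> ~p)) | []~(q -> ~r)), u
2. ~([]~(q -> ~p) -> [][]~(q -> ~p)), u   [~|-rule on 1]
3. ~[]~(q -> ~r), u   [~|-rule on 1]
4. []~(q -> ~p), u   [~->-rule on 2]
5. ~[][]~(q -> ~p), u   [~->-rule on 2]
6. ~(q -> ~p), u   [[]-rule on 4 via uRu]
7. q, u   [~->-rule on 6]
8. p, u   [~->-rule on 6]
9. q -> ~r, v   [~[]-rule on 3: fresh world v, uRv]
10. ~(q -> ~p), v   [[]-rule on 4 via uRv]
11. q, v   [~->-rule on 10]
12. p, v   [~->-rule on 10]
13. ~r, v   [->-rule on 9 (branches; this branch)]
14. ~[]~(q -> ~p), w   [~[]-rule on 5: fresh world w, uRw]
15. ~(q -> ~p), w   [[]-rule on 4 via uRw]
16. q, w   [~->-rule on 15]
17. p, w   [~->-rule on 15]
18. q -> ~p, x   [~[]-rule on 14: fresh world x, wRx]
19. ~(q -> ~p), x   [[]-rule on 4 via uRx]
20. q, x   [~->-rule on 19]
21. p, x   [~->-rule on 19]
22. ~p, x   [->-rule on 18 (branches; this branch)]
Accessibility: uRu, uRv, uRw, uRx, vRv, wRw, wRx, xRx
Branch closes: p and ~p both at x.
Every branch closes (one shown): valid in S4, hence also in S5 (every theorem of S4 is a theorem of S5).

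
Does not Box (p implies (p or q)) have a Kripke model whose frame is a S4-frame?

Unsatisfiable

1. not Box (p implies (p or q)), w0
2. not (p implies (p or q)), w1
3. p, w1
4. not (p or q), w1
5. not p, w1
6. not q, w1
Accessibility: w0Rw0, w0Rw1, w1Rw1
Branch closes: p and not p both at w1.
Every branch closes; the branch above is one of them.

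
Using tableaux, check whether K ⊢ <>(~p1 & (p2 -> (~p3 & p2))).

Tableau for the negation ~<>(~p1 & (p2 -> (~p3 & p2))):
1. ~<>(~p1 & (p2 -> (~p3 & p2))), u
The negation has an open branch (countermodel exists).

No, not valid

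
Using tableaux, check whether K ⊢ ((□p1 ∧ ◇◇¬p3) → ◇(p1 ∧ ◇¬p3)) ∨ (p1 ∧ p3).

Valid

Tableau for the negation ¬(((□p1 ∧ ◇◇¬p3) → ◇(p1 ∧ ◇¬p3)) ∨ (p1 ∧ p3)):
1. ¬(((□p1 ∧ ◇◇¬p3) → ◇(p1 ∧ ◇¬p3)) ∨ (p1 ∧ p3)), u
2. ¬((□p1 ∧ ◇◇¬p3) → ◇(p1 ∧ ◇¬p3)), u
3. ¬(p1 ∧ p3), u
4. □p1 ∧ ◇◇¬p3, u
5. ¬◇(p1 ∧ ◇¬p3), u
6. □p1, u
7. ◇◇¬p3, u
8. ¬p3, u
9. ◇¬p3, v
10. ¬(p1 ∧ ◇¬p3), v
11. p1, v
12. ¬◇¬p3, v
13. ¬p3, w
14. p3, w
Accessibility: uRv, vRw
Branch closes: p3 and ¬p3 both at w.
All branches of the negation close; one closing branch shown above.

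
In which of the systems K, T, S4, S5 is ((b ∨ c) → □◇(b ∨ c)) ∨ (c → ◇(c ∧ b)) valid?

S5

S4-tableau for the negation ¬(((b ∨ c) → □◇(b ∨ c)) ∨ (c → ◇(c ∧ b))):
1. ¬(((b ∨ c) → □◇(b ∨ c)) ∨ (c → ◇(c ∧ b))), w0
2. ¬((b ∨ c) → □◇(b ∨ c)), w0   [¬∨-rule on 1]
3. ¬(c → ◇(c ∧ b)), w0   [¬∨-rule on 1]
4. b ∨ c, w0   [¬→-rule on 2]
5. ¬□◇(b ∨ c), w0   [¬→-rule on 2]
6. c, w0   [¬→-rule on 3]
7. ¬◇(c ∧ b), w0   [¬→-rule on 3]
8. ¬(c ∧ b), w0   [¬◇-rule on 7 via w0Rw0]
9. ¬b, w0   [¬∧-rule on 8 (branches; this branch)]
10. ¬◇(b ∨ c), w1   [¬□-rule on 5: fresh world w1, w0Rw1]
11. ¬(c ∧ b), w1   [¬◇-rule on 7 via w0Rw1]
12. ¬(b ∨ c), w1   [¬◇-rule on 10 via w1Rw1]
13. ¬b, w1   [¬∨-rule on 12]
14. ¬c, w1   [¬∨-rule on 12]
Accessibility: w0Rw0, w0Rw1, w1Rw1
Complete open branch: countermodel on an S4-frame, so not valid in S4, nor in K, T (the same frame is also a K-frame and a T-frame).
S5-tableau for the negation ¬(((b ∨ c) → □◇(b ∨ c)) ∨ (c → ◇(c ∧ b))):
1. ¬(((b ∨ c) → □◇(b ∨ c)) ∨ (c → ◇(c ∧ b))), w0
2. ¬((b ∨ c) → □◇(b ∨ c)), w0   [¬∨-rule on 1]
3. ¬(c → ◇(c ∧ b)), w0   [¬∨-rule on 1]
4. b ∨ c, w0   [¬→-rule on 2]
5. ¬□◇(b ∨ c), w0   [¬→-rule on 2]
6. c, w0   [¬→-rule on 3]
7. ¬◇(c ∧ b), w0   [¬→-rule on 3]
8. ¬(c ∧ b), w0   [¬◇-rule on 7 via w0Rw0]
9. ¬b, w0   [¬∧-rule on 8 (branches; this branch)]
10. ¬◇(b ∨ c), w1   [¬□-rule on 5: fresh world w1, w0Rw1]
11. ¬(c ∧ b), w1   [¬◇-rule on 7 via w0Rw1]
12. ¬(b ∨ c), w0   [¬◇-rule on 10 via w1Rw0]
13. ¬c, w0   [¬∨-rule on 12]
Accessibility: w0Rw0, w0Rw1, w1Rw0, w1Rw1
Branch closes: c and ¬c both at w0.
Every branch closes (one shown): valid in S5.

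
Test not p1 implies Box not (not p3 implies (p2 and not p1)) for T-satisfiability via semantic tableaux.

Satisfiable

1. not p1 implies Box not (not p3 implies (p2 and not p1)), u
2. Box not (not p3 implies (p2 and not p1)), u
3. not (not p3 implies (p2 and not p1)), u
4. not p3, u
5. not (p2 and not p1), u
6. p1, u
Accessibility: uRu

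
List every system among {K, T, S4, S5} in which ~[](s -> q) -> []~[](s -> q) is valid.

S4-tableau for the negation ~(~[](s -> q) -> []~[](s -> q)):
1. ~(~[](s -> q) -> []~[](s -> q)), u
2. ~[](s -> q), u   [~->-rule on 1]
3. ~[]~[](s -> q), u   [~->-rule on 1]
4. ~(s -> q), v   [~[]-rule on 2: fresh world v, uRv]
5. s, v   [~->-rule on 4]
6. ~q, v   [~->-rule on 4]
7. [](s -> q), w   [~[]-rule on 3: fresh world w, uRw]
8. s -> q, w   [[]-rule on 7 via wRw]
9. q, w   [->-rule on 8 (branches; this branch)]
Accessibility: uRu, uRv, uRw, vRv, wRw
Complete open branch: countermodel on an S4-frame, so not valid in S4, nor in K, T (the same frame is also a K-frame and a T-frame).
S5-tableau for the negation ~(~[](s -> q) -> []~[](s -> q)):
1. ~(~[](s -> q) -> []~[](s -> q)), u
2. ~[](s -> q), u   [~->-rule on 1]
3. ~[]~[](s -> q), u   [~->-rule on 1]
4. ~(s -> q), v   [~[]-rule on 2: fresh world v, uRv]
5. s, v   [~->-rule on 4]
6. ~q, v   [~->-rule on 4]
7. [](s -> q), w   [~[]-rule on 3: fresh world w, uRw]
8. s -> q, u   [[]-rule on 7 via wRu]
9. s -> q, v   [[]-rule on 7 via wRv]
10. s -> q, w   [[]-rule on 7 via wRw]
11. q, u   [->-rule on 8 (branches; this branch)]
12. q, v   [->-rule on 9 (branches; this branch)]
Accessibility: uRu, uRv, uRw, vRu, vRv, vRw, wRu, wRv, wRw
Branch closes: q and ~q both at v.
Every branch closes (one shown): valid in S5.

S5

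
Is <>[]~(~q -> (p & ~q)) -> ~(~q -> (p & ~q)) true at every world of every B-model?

Yes, valid

Tableau for the negation ~(<>[]~(~q -> (p & ~q)) -> ~(~q -> (p & ~q))):
1. ~(<>[]~(~q -> (p & ~q)) -> ~(~q -> (p & ~q))), w0
2. <>[]~(~q -> (p & ~q)), w0
3. ~q -> (p & ~q), w0
4. p & ~q, w0
5. p, w0
6. ~q, w0
7. []~(~q -> (p & ~q)), w1
8. ~(~q -> (p & ~q)), w0
9. ~(p & ~q), w0
10. ~(~q -> (p & ~q)), w1
11. ~q, w1
12. ~(p & ~q), w1
13. q, w0
Accessibility: w0Rw0, w0Rw1, w1Rw0, w1Rw1
Branch closes: q and ~q both at w0.
All branches of the negation close; one closing branch shown above.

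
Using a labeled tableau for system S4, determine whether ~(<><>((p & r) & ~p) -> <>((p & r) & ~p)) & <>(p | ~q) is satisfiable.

No, unsatisfiable

1. ~(<><>((p & r) & ~p) -> <>((p & r) & ~p)) & <>(p | ~q), w0
2. ~(<><>((p & r) & ~p) -> <>((p & r) & ~p)), w0
3. <>(p | ~q), w0
4. <><>((p & r) & ~p), w0
5. ~<>((p & r) & ~p), w0
6. ~((p & r) & ~p), w0
7. ~(p & r), w0
8. ~r, w0
9. p | ~q, w1
10. ~((p & r) & ~p), w1
11. ~q, w1
12. ~(p & r), w1
13. ~r, w1
14. <>((p & r) & ~p), w2
15. ~((p & r) & ~p), w2
16. ~(p & r), w2
17. ~r, w2
18. (p & r) & ~p, w3
19. p & r, w3
20. ~p, w3
21. p, w3
22. r, w3
Accessibility: w0Rw0, w0Rw1, w0Rw2, w0Rw3, w1Rw1, w2Rw2, w2Rw3, w3Rw3
Branch closes: p and ~p both at w3.
Every branch closes; the branch above is one of them.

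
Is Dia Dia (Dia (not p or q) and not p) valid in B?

Invalid (countermodel exists)

Tableau for the negation not Dia Dia (Dia (not p or q) and not p):
1. not Dia Dia (Dia (not p or q) and not p), u
2. not Dia (Dia (not p or q) and not p), u   [neg-Dia-rule on 1 via uRu]
3. not (Dia (not p or q) and not p), u   [neg-Dia-rule on 2 via uRu]
4. p, u   [neg-and-rule on 3 (branches; this branch)]
Accessibility: uRu
The negation has an open branch (countermodel exists).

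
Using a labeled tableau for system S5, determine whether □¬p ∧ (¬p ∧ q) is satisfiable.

1. □¬p ∧ (¬p ∧ q), u
2. □¬p, u
3. ¬p ∧ q, u
4. ¬p, u
5. q, u
Accessibility: uRu

Satisfiable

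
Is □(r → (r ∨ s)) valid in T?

Yes, valid

Tableau for the negation ¬□(r → (r ∨ s)):
1. ¬□(r → (r ∨ s)), w0
2. ¬(r → (r ∨ s)), w1
3. r, w1
4. ¬(r ∨ s), w1
5. ¬r, w1
6. ¬s, w1
Accessibility: w0Rw0, w0Rw1, w1Rw1
Branch closes: r and ¬r both at w1.
All branches of the negation close; one closing branch shown above.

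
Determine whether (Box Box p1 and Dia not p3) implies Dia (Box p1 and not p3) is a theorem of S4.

Tableau for the negation not ((Box Box p1 and Dia not p3) implies Dia (Box p1 and not p3)):
1. not ((Box Box p1 and Dia not p3) implies Dia (Box p1 and not p3)), u
2. Box Box p1 and Dia not p3, u   [neg-implies-rule on 1]
3. not Dia (Box p1 and not p3), u   [neg-implies-rule on 1]
4. Box Box p1, u   [and-rule on 2]
5. Dia not p3, u   [and-rule on 2]
6. not (Box p1 and not p3), u   [neg-Dia-rule on 3 via uRu]
7. Box p1, u   [Box-rule on 4 via uRu]
8. p1, u   [Box-rule on 7 via uRu]
9. p3, u   [neg-and-rule on 6 (branches; this branch)]
10. not p3, v   [Dia-rule on 5: fresh world v, uRv]
11. not (Box p1 and not p3), v   [neg-Dia-rule on 3 via uRv]
12. Box p1, v   [Box-rule on 4 via uRv]
13. p1, v   [Box-rule on 7 via uRv]
14. not Box p1, v   [neg-and-rule on 11 (branches; this branch)]
15. not p1, w   [neg-Box-rule on 14: fresh world w, vRw]
16. not (Box p1 and not p3), w   [neg-Dia-rule on 3 via uRw]
17. Box p1, w   [Box-rule on 4 via uRw]
18. p1, w   [Box-rule on 7 via uRw]
Accessibility: uRu, uRv, uRw, vRv, vRw, wRw
Branch closes: p1 and not p1 both at w.
All branches of the negation close; one closing branch shown above.

Valid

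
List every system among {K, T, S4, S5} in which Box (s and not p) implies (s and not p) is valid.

T-tableau for the negation not (Box (s and not p) implies (s and not p)):
1. not (Box (s and not p) implies (s and not p)), w0
2. Box (s and not p), w0
3. not (s and not p), w0
4. s and not p, w0
5. s, w0
6. not p, w0
7. p, w0
Accessibility: w0Rw0
Branch closes: p and not p both at w0.
Every branch closes (one shown): valid in T, hence also in S4, S5 (every theorem of T is a theorem of S4 and S5).
K-tableau for the negation not (Box (s and not p) implies (s and not p)):
1. not (Box (s and not p) implies (s and not p)), w0
2. Box (s and not p), w0
3. not (s and not p), w0
4. p, w0
Complete open branch: countermodel on a K-frame, so not valid in K.

T, S4, S5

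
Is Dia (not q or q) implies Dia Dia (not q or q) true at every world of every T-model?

Tableau for the negation not (Dia (not q or q) implies Dia Dia (not q or q)):
1. not (Dia (not q or q) implies Dia Dia (not q or q)), 0
2. Dia (not q or q), 0
3. not Dia Dia (not q or q), 0
4. not Dia (not q or q), 0
5. not (not q or q), 0
6. q, 0
7. not q, 0
Accessibility: 0R0
Branch closes: q and not q both at 0.
All branches of the negation close; one closing branch shown above.

Yes, valid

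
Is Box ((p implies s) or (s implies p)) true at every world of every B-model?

Yes, valid

Tableau for the negation not Box ((p implies s) or (s implies p)):
1. not Box ((p implies s) or (s implies p)), w0
2. not ((p implies s) or (s implies p)), w1   [neg-Box-rule on 1: fresh world w1, w0Rw1]
3. not (p implies s), w1   [neg-or-rule on 2]
4. not (s implies p), w1   [neg-or-rule on 2]
5. p, w1   [neg-implies-rule on 3]
6. not s, w1   [neg-implies-rule on 3]
7. s, w1   [neg-implies-rule on 4]
8. not p, w1   [neg-implies-rule on 4]
Accessibility: w0Rw0, w0Rw1, w1Rw0, w1Rw1
Branch closes: s and not s both at w1.
All branches of the negation close; one closing branch shown above.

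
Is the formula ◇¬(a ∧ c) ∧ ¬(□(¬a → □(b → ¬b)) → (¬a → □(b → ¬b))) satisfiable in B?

1. ◇¬(a ∧ c) ∧ ¬(□(¬a → □(b → ¬b)) → (¬a → □(b → ¬b))), u
2. ◇¬(a ∧ c), u   [∧-rule on 1]
3. ¬(□(¬a → □(b → ¬b)) → (¬a → □(b → ¬b))), u   [∧-rule on 1]
4. □(¬a → □(b → ¬b)), u   [¬→-rule on 3]
5. ¬(¬a → □(b → ¬b)), u   [¬→-rule on 3]
6. ¬a, u   [¬→-rule on 5]
7. ¬□(b → ¬b), u   [¬→-rule on 5]
8. ¬a → □(b → ¬b), u   [□-rule on 4 via uRu]
9. □(b → ¬b), u   [→-rule on 8 (branches; this branch)]
10. b → ¬b, u   [□-rule on 9 via uRu]
11. ¬b, u   [→-rule on 10 (branches; this branch)]
12. ¬(a ∧ c), v   [◇-rule on 2: fresh world v, uRv]
13. ¬a → □(b → ¬b), v   [□-rule on 4 via uRv]
14. b → ¬b, v   [□-rule on 9 via uRv]
15. ¬c, v   [¬∧-rule on 12 (branches; this branch)]
16. □(b → ¬b), v   [→-rule on 13 (branches; this branch)]
17. ¬b, v   [→-rule on 14 (branches; this branch)]
18. ¬(b → ¬b), w   [¬□-rule on 7: fresh world w, uRw]
19. b, w   [¬→-rule on 18]
20. ¬a → □(b → ¬b), w   [□-rule on 4 via uRw]
21. b → ¬b, w   [□-rule on 9 via uRw]
22. □(b → ¬b), w   [→-rule on 20 (branches; this branch)]
23. ¬b, w   [→-rule on 21 (branches; this branch)]
Accessibility: uRu, uRv, uRw, vRu, vRv, wRu, wRw
Branch closes: b and ¬b both at w.
(One branch shown.) All branches close.

No, unsatisfiable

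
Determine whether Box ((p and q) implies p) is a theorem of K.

Tableau for the negation not Box ((p and q) implies p):
1. not Box ((p and q) implies p), u
2. not ((p and q) implies p), v   [neg-Box-rule on 1: fresh world v, uRv]
3. p and q, v   [neg-implies-rule on 2]
4. not p, v   [neg-implies-rule on 2]
5. p, v   [and-rule on 3]
6. q, v   [and-rule on 3]
Accessibility: uRv
Branch closes: p and not p both at v.
Every branch of the negation's tableau closes; the branch above is one of them.

Valid in K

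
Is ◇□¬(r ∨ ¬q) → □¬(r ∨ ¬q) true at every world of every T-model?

Not valid

Tableau for the negation ¬(◇□¬(r ∨ ¬q) → □¬(r ∨ ¬q)):
1. ¬(◇□¬(r ∨ ¬q) → □¬(r ∨ ¬q)), 0
2. ◇□¬(r ∨ ¬q), 0
3. ¬□¬(r ∨ ¬q), 0
4. □¬(r ∨ ¬q), 1
5. ¬(r ∨ ¬q), 1
6. ¬r, 1
7. q, 1
8. r ∨ ¬q, 2
9. ¬q, 2
Accessibility: 0R0, 0R1, 0R2, 1R1, 2R2
The negation has an open branch (countermodel exists).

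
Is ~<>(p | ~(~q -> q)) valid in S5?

Tableau for the negation <>(p | ~(~q -> q)):
1. <>(p | ~(~q -> q)), w0
2. p | ~(~q -> q), w1
3. ~(~q -> q), w1
4. ~q, w1
Accessibility: w0Rw0, w0Rw1, w1Rw0, w1Rw1
The negation has an open branch (countermodel exists).

Not valid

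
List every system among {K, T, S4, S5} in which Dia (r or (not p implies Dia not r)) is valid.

T, S4, S5

T-tableau for the negation not Dia (r or (not p implies Dia not r)):
1. not Dia (r or (not p implies Dia not r)), w0
2. not (r or (not p implies Dia not r)), w0
3. not r, w0
4. not (not p implies Dia not r), w0
5. not p, w0
6. not Dia not r, w0
7. r, w0
Accessibility: w0Rw0
Branch closes: r and not r both at w0.
Every branch closes (one shown): valid in T, hence also in S4, S5 (every theorem of T is a theorem of S4 and S5).
K-tableau for the negation not Dia (r or (not p implies Dia not r)):
1. not Dia (r or (not p implies Dia not r)), w0
Complete open branch: countermodel on a K-frame, so not valid in K.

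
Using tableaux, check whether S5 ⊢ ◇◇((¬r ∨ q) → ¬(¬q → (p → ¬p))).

Invalid (countermodel exists)

Tableau for the negation ¬◇◇((¬r ∨ q) → ¬(¬q → (p → ¬p))):
1. ¬◇◇((¬r ∨ q) → ¬(¬q → (p → ¬p))), 0
2. ¬◇((¬r ∨ q) → ¬(¬q → (p → ¬p))), 0
3. ¬((¬r ∨ q) → ¬(¬q → (p → ¬p))), 0
4. ¬r ∨ q, 0
5. ¬q → (p → ¬p), 0
6. q, 0
7. p → ¬p, 0
8. ¬p, 0
Accessibility: 0R0
The negation has an open branch (countermodel exists).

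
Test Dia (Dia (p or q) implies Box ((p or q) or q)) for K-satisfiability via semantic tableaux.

Satisfiable

1. Dia (Dia (p or q) implies Box ((p or q) or q)), w0
2. Dia (p or q) implies Box ((p or q) or q), w1
3. Box ((p or q) or q), w1
Accessibility: w0Rw1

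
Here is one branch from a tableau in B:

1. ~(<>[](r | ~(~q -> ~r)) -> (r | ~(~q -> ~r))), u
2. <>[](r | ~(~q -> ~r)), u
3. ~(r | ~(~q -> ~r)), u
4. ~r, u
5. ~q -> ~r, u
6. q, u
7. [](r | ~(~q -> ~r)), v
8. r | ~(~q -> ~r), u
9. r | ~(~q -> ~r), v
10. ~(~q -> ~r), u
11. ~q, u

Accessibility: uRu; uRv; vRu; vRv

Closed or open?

Both q and ~q appear at u.

Yes, closed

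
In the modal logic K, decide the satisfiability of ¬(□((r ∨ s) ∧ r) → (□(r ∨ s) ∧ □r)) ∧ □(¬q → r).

Unsatisfiable

1. ¬(□((r ∨ s) ∧ r) → (□(r ∨ s) ∧ □r)) ∧ □(¬q → r), w0
2. ¬(□((r ∨ s) ∧ r) → (□(r ∨ s) ∧ □r)), w0   [∧-rule on 1]
3. □(¬q → r), w0   [∧-rule on 1]
4. □((r ∨ s) ∧ r), w0   [¬→-rule on 2]
5. ¬(□(r ∨ s) ∧ □r), w0   [¬→-rule on 2]
6. ¬□(r ∨ s), w0   [¬∧-rule on 5 (branches; this branch)]
7. ¬(r ∨ s), w1   [¬□-rule on 6: fresh world w1, w0Rw1]
8. ¬r, w1   [¬∨-rule on 7]
9. ¬s, w1   [¬∨-rule on 7]
10. ¬q → r, w1   [□-rule on 3 via w0Rw1]
11. (r ∨ s) ∧ r, w1   [□-rule on 4 via w0Rw1]
12. r ∨ s, w1   [∧-rule on 11]
13. r, w1   [∧-rule on 11]
Accessibility: w0Rw1
Branch closes: r and ¬r both at w1.
(One branch shown.) All branches close.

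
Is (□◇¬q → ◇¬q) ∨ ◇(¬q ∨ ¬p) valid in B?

Valid

Tableau for the negation ¬((□◇¬q → ◇¬q) ∨ ◇(¬q ∨ ¬p)):
1. ¬((□◇¬q → ◇¬q) ∨ ◇(¬q ∨ ¬p)), u
2. ¬(□◇¬q → ◇¬q), u
3. ¬◇(¬q ∨ ¬p), u
4. □◇¬q, u
5. ¬◇¬q, u
6. ¬(¬q ∨ ¬p), u
7. q, u
8. p, u
9. ◇¬q, u
10. ¬q, v
11. ¬(¬q ∨ ¬p), v
12. q, v
13. p, v
Accessibility: uRu, uRv, vRu, vRv
Branch closes: q and ¬q both at v.
All branches of the negation close; one closing branch shown above.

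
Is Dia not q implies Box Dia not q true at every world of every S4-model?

Tableau for the negation not (Dia not q implies Box Dia not q):
1. not (Dia not q implies Box Dia not q), w0
2. Dia not q, w0   [neg-implies-rule on 1]
3. not Box Dia not q, w0   [neg-implies-rule on 1]
4. not q, w1   [Dia-rule on 2: fresh world w1, w0Rw1]
5. not Dia not q, w2   [neg-Box-rule on 3: fresh world w2, w0Rw2]
6. q, w2   [neg-Dia-rule on 5 via w2Rw2]
Accessibility: w0Rw0, w0Rw1, w0Rw2, w1Rw1, w2Rw2
The negation has an open branch (countermodel exists).

Not valid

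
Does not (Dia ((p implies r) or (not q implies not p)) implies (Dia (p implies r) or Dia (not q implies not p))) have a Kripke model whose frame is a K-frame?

1. not (Dia ((p implies r) or (not q implies not p)) implies (Dia (p implies r) or Dia (not q implies not p))), u
2. Dia ((p implies r) or (not q implies not p)), u
3. not (Dia (p implies r) or Dia (not q implies not p)), u
4. not Dia (p implies r), u
5. not Dia (not q implies not p), u
6. (p implies r) or (not q implies not p), v
7. not (p implies r), v
8. p, v
9. not r, v
10. not (not q implies not p), v
11. not q, v
12. not q implies not p, v
13. not p, v
Accessibility: uRv
Branch closes: p and not p both at v.
All branches of the tableau close; one closing branch shown above.

Unsatisfiable (every branch closes)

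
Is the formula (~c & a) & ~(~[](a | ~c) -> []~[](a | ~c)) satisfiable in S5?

1. (~c & a) & ~(~[](a | ~c) -> []~[](a | ~c)), 0
2. ~c & a, 0   [&-rule on 1]
3. ~(~[](a | ~c) -> []~[](a | ~c)), 0   [&-rule on 1]
4. ~c, 0   [&-rule on 2]
5. a, 0   [&-rule on 2]
6. ~[](a | ~c), 0   [~->-rule on 3]
7. ~[]~[](a | ~c), 0   [~->-rule on 3]
8. ~(a | ~c), 1   [~[]-rule on 6: fresh world 1, 0R1]
9. ~a, 1   [~|-rule on 8]
10. c, 1   [~|-rule on 8]
11. [](a | ~c), 2   [~[]-rule on 7: fresh world 2, 0R2]
12. a | ~c, 0   [[]-rule on 11 via 2R0]
13. a | ~c, 1   [[]-rule on 11 via 2R1]
14. a | ~c, 2   [[]-rule on 11 via 2R2]
15. ~c, 1   [|-rule on 13 (branches; this branch)]
Accessibility: 0R0, 0R1, 0R2, 1R0, 1R1, 1R2, 2R0, 2R1, 2R2
Branch closes: c and ~c both at 1.
(One branch shown.) All branches close.

Unsatisfiable (every branch closes)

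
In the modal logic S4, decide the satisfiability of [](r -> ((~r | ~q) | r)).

1. [](r -> ((~r | ~q) | r)), w0
2. r -> ((~r | ~q) | r), w0   [[]-rule on 1 via w0Rw0]
3. (~r | ~q) | r, w0   [->-rule on 2 (branches; this branch)]
4. r, w0   [|-rule on 3 (branches; this branch)]
Accessibility: w0Rw0

Satisfiable (open branch found)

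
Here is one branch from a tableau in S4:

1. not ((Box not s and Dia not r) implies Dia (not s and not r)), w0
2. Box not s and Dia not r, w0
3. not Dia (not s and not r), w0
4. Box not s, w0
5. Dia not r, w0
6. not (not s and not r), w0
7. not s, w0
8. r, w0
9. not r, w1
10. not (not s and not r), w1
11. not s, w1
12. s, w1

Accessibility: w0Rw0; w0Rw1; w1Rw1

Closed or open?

Yes, closed

Both s and not s appear at w1.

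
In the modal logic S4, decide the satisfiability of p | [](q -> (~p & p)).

Yes, satisfiable

1. p | [](q -> (~p & p)), 0
2. [](q -> (~p & p)), 0   [|-rule on 1 (branches; this branch)]
3. q -> (~p & p), 0   [[]-rule on 2 via 0R0]
4. ~q, 0   [->-rule on 3 (branches; this branch)]
Accessibility: 0R0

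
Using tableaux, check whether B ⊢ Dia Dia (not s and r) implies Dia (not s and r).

Tableau for the negation not (Dia Dia (not s and r) implies Dia (not s and r)):
1. not (Dia Dia (not s and r) implies Dia (not s and r)), 0
2. Dia Dia (not s and r), 0
3. not Dia (not s and r), 0
4. not (not s and r), 0
5. not r, 0
6. Dia (not s and r), 1
7. not (not s and r), 1
8. not r, 1
9. not s and r, 2
10. not s, 2
11. r, 2
Accessibility: 0R0, 0R1, 1R0, 1R1, 1R2, 2R1, 2R2
The negation has an open branch (countermodel exists).

Invalid (countermodel exists)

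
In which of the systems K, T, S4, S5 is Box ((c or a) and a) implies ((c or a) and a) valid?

K-tableau for the negation not (Box ((c or a) and a) implies ((c or a) and a)):
1. not (Box ((c or a) and a) implies ((c or a) and a)), w0
2. Box ((c or a) and a), w0   [neg-implies-rule on 1]
3. not ((c or a) and a), w0   [neg-implies-rule on 1]
4. not a, w0   [neg-and-rule on 3 (branches; this branch)]
Complete open branch: countermodel on a K-frame, so not valid in K.
T-tableau for the negation not (Box ((c or a) and a) implies ((c or a) and a)):
1. not (Box ((c or a) and a) implies ((c or a) and a)), w0
2. Box ((c or a) and a), w0   [neg-implies-rule on 1]
3. not ((c or a) and a), w0   [neg-implies-rule on 1]
4. (c or a) and a, w0   [Box-rule on 2 via w0Rw0]
5. c or a, w0   [and-rule on 4]
6. a, w0   [and-rule on 4]
7. not (c or a), w0   [neg-and-rule on 3 (branches; this branch)]
8. not c, w0   [neg-or-rule on 7]
9. not a, w0   [neg-or-rule on 7]
Accessibility: w0Rw0
Branch closes: a and not a both at w0.
Every branch closes (one shown): valid in T, hence also in S4, S5 (every theorem of T is a theorem of S4 and S5).

T, S4, S5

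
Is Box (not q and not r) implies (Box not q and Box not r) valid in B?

Valid in B

Tableau for the negation not (Box (not q and not r) implies (Box not q and Box not r)):
1. not (Box (not q and not r) implies (Box not q and Box not r)), w0
2. Box (not q and not r), w0
3. not (Box not q and Box not r), w0
4. not q and not r, w0
5. not q, w0
6. not r, w0
7. not Box not r, w0
8. r, w1
9. not q and not r, w1
10. not q, w1
11. not r, w1
Accessibility: w0Rw0, w0Rw1, w1Rw0, w1Rw1
Branch closes: r and not r both at w1.
All branches of the negation close; one closing branch shown above.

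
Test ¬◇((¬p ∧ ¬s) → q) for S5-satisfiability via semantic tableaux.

1. ¬◇((¬p ∧ ¬s) → q), u
2. ¬((¬p ∧ ¬s) → q), u
3. ¬p ∧ ¬s, u
4. ¬q, u
5. ¬p, u
6. ¬s, u
Accessibility: uRu

Yes, satisfiable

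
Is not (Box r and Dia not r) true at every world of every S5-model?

Tableau for the negation Box r and Dia not r:
1. Box r and Dia not r, w0
2. Box r, w0   [and-rule on 1]
3. Dia not r, w0   [and-rule on 1]
4. r, w0   [Box-rule on 2 via w0Rw0]
5. not r, w1   [Dia-rule on 3: fresh world w1, w0Rw1]
6. r, w1   [Box-rule on 2 via w0Rw1]
Accessibility: w0Rw0, w0Rw1, w1Rw0, w1Rw1
Branch closes: r and not r both at w1.
Every branch of the negation's tableau closes; the branch above is one of them.

Valid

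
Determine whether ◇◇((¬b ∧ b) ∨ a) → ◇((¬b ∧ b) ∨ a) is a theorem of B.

Tableau for the negation ¬(◇◇((¬b ∧ b) ∨ a) → ◇((¬b ∧ b) ∨ a)):
1. ¬(◇◇((¬b ∧ b) ∨ a) → ◇((¬b ∧ b) ∨ a)), 0
2. ◇◇((¬b ∧ b) ∨ a), 0
3. ¬◇((¬b ∧ b) ∨ a), 0
4. ¬((¬b ∧ b) ∨ a), 0
5. ¬(¬b ∧ b), 0
6. ¬a, 0
7. ¬b, 0
8. ◇((¬b ∧ b) ∨ a), 1
9. ¬((¬b ∧ b) ∨ a), 1
10. ¬(¬b ∧ b), 1
11. ¬a, 1
12. ¬b, 1
13. (¬b ∧ b) ∨ a, 2
14. a, 2
Accessibility: 0R0, 0R1, 1R0, 1R1, 1R2, 2R1, 2R2
The negation has an open branch (countermodel exists).

Invalid (countermodel exists)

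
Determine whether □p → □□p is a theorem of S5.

Tableau for the negation ¬(□p → □□p):
1. ¬(□p → □□p), w0
2. □p, w0
3. ¬□□p, w0
4. p, w0
5. ¬□p, w1
6. p, w1
7. ¬p, w2
8. p, w2
Accessibility: w0Rw0, w0Rw1, w0Rw2, w1Rw0, w1Rw1, w1Rw2, w2Rw0, w2Rw1, w2Rw2
Branch closes: p and ¬p both at w2.
Every branch of the negation's tableau closes; the branch above is one of them.

Valid in S5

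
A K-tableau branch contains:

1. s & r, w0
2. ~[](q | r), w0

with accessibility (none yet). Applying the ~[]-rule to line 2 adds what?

a fresh world w1 with w0Rw1, and ~(q | r) at w1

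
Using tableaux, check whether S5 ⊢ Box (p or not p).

Tableau for the negation not Box (p or not p):
1. not Box (p or not p), w0
2. not (p or not p), w1
3. not p, w1
4. p, w1
Accessibility: w0Rw0, w0Rw1, w1Rw0, w1Rw1
Branch closes: p and not p both at w1.
All branches of the negation close; one closing branch shown above.

Yes, valid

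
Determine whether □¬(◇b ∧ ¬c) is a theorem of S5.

Tableau for the negation ¬□¬(◇b ∧ ¬c):
1. ¬□¬(◇b ∧ ¬c), 0
2. ◇b ∧ ¬c, 1
3. ◇b, 1
4. ¬c, 1
5. b, 2
Accessibility: 0R0, 0R1, 0R2, 1R0, 1R1, 1R2, 2R0, 2R1, 2R2
The negation has an open branch (countermodel exists).

Invalid (countermodel exists)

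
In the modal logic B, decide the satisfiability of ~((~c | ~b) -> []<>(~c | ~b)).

No, unsatisfiable

1. ~((~c | ~b) -> []<>(~c | ~b)), w0
2. ~c | ~b, w0
3. ~[]<>(~c | ~b), w0
4. ~b, w0
5. ~<>(~c | ~b), w1
6. ~(~c | ~b), w0
7. c, w0
8. b, w0
Accessibility: w0Rw0, w0Rw1, w1Rw0, w1Rw1
Branch closes: b and ~b both at w0.
(One branch shown.) All branches close.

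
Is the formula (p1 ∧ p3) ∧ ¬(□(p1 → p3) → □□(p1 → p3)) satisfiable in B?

1. (p1 ∧ p3) ∧ ¬(□(p1 → p3) → □□(p1 → p3)), w0
2. p1 ∧ p3, w0
3. ¬(□(p1 → p3) → □□(p1 → p3)), w0
4. p1, w0
5. p3, w0
6. □(p1 → p3), w0
7. ¬□□(p1 → p3), w0
8. p1 → p3, w0
9. ¬□(p1 → p3), w1
10. p1 → p3, w1
11. p3, w1
12. ¬(p1 → p3), w2
13. p1, w2
14. ¬p3, w2
Accessibility: w0Rw0, w0Rw1, w1Rw0, w1Rw1, w1Rw2, w2Rw1, w2Rw2

Satisfiable (open branch found)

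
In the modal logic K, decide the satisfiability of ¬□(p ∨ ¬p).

1. ¬□(p ∨ ¬p), w0
2. ¬(p ∨ ¬p), w1   [¬□-rule on 1: fresh world w1, w0Rw1]
3. ¬p, w1   [¬∨-rule on 2]
4. p, w1   [¬∨-rule on 2]
Accessibility: w0Rw1
Branch closes: p and ¬p both at w1.
All branches of the tableau close; one closing branch shown above.

Unsatisfiable (every branch closes)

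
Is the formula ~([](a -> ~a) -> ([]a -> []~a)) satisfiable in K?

Unsatisfiable (every branch closes)

1. ~([](a -> ~a) -> ([]a -> []~a)), 0
2. [](a -> ~a), 0   [~->-rule on 1]
3. ~([]a -> []~a), 0   [~->-rule on 1]
4. []a, 0   [~->-rule on 3]
5. ~[]~a, 0   [~->-rule on 3]
6. a, 1   [~[]-rule on 5: fresh world 1, 0R1]
7. a -> ~a, 1   [[]-rule on 2 via 0R1]
8. ~a, 1   [->-rule on 7 (branches; this branch)]
Accessibility: 0R1
Branch closes: a and ~a both at 1.
(One branch shown.) All branches close.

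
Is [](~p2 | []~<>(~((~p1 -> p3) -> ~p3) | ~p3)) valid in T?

Not valid

Tableau for the negation ~[](~p2 | []~<>(~((~p1 -> p3) -> ~p3) | ~p3)):
1. ~[](~p2 | []~<>(~((~p1 -> p3) -> ~p3) | ~p3)), w0
2. ~(~p2 | []~<>(~((~p1 -> p3) -> ~p3) | ~p3)), w1   [~[]-rule on 1: fresh world w1, w0Rw1]
3. p2, w1   [~|-rule on 2]
4. ~[]~<>(~((~p1 -> p3) -> ~p3) | ~p3), w1   [~|-rule on 2]
5. <>(~((~p1 -> p3) -> ~p3) | ~p3), w2   [~[]-rule on 4: fresh world w2, w1Rw2]
6. ~((~p1 -> p3) -> ~p3) | ~p3, w3   [<>-rule on 5: fresh world w3, w2Rw3]
7. ~p3, w3   [|-rule on 6 (branches; this branch)]
Accessibility: w0Rw0, w0Rw1, w1Rw1, w1Rw2, w2Rw2, w2Rw3, w3Rw3
The negation has an open branch (countermodel exists).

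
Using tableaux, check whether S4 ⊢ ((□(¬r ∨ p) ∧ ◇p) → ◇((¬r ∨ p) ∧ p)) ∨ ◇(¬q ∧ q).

Valid in S4

Tableau for the negation ¬(((□(¬r ∨ p) ∧ ◇p) → ◇((¬r ∨ p) ∧ p)) ∨ ◇(¬q ∧ q)):
1. ¬(((□(¬r ∨ p) ∧ ◇p) → ◇((¬r ∨ p) ∧ p)) ∨ ◇(¬q ∧ q)), u
2. ¬((□(¬r ∨ p) ∧ ◇p) → ◇((¬r ∨ p) ∧ p)), u   [¬∨-rule on 1]
3. ¬◇(¬q ∧ q), u   [¬∨-rule on 1]
4. □(¬r ∨ p) ∧ ◇p, u   [¬→-rule on 2]
5. ¬◇((¬r ∨ p) ∧ p), u   [¬→-rule on 2]
6. □(¬r ∨ p), u   [∧-rule on 4]
7. ◇p, u   [∧-rule on 4]
8. ¬(¬q ∧ q), u   [¬◇-rule on 3 via uRu]
9. ¬((¬r ∨ p) ∧ p), u   [¬◇-rule on 5 via uRu]
10. ¬r ∨ p, u   [□-rule on 6 via uRu]
11. ¬q, u   [¬∧-rule on 8 (branches; this branch)]
12. ¬p, u   [¬∧-rule on 9 (branches; this branch)]
13. ¬r, u   [∨-rule on 10 (branches; this branch)]
14. p, v   [◇-rule on 7: fresh world v, uRv]
15. ¬(¬q ∧ q), v   [¬◇-rule on 3 via uRv]
16. ¬((¬r ∨ p) ∧ p), v   [¬◇-rule on 5 via uRv]
17. ¬r ∨ p, v   [□-rule on 6 via uRv]
18. ¬q, v   [¬∧-rule on 15 (branches; this branch)]
19. ¬(¬r ∨ p), v   [¬∧-rule on 16 (branches; this branch)]
20. r, v   [¬∨-rule on 19]
21. ¬p, v   [¬∨-rule on 19]
Accessibility: uRu, uRv, vRv
Branch closes: p and ¬p both at v.
Every branch of the negation's tableau closes; the branch above is one of them.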